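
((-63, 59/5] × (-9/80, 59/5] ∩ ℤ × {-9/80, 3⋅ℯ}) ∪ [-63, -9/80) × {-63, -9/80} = ([-63, -9/80) × {-63, -9/80}) ∪ ({-62, -61, …, 11} × {3⋅ℯ})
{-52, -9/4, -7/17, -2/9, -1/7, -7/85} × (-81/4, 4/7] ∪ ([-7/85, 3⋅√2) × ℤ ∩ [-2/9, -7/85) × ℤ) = {-52, -9/4, -7/17, -2/9, -1/7, -7/85} × (-81/4, 4/7]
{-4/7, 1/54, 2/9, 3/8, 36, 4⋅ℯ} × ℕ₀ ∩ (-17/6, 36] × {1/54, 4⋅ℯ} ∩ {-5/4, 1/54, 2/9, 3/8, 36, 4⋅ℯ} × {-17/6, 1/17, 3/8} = ∅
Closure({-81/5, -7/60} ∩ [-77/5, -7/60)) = ∅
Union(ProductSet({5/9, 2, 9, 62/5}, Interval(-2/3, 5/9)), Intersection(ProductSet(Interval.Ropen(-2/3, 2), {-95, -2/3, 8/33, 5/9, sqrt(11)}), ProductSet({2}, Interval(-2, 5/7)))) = ProductSet({5/9, 2, 9, 62/5}, Interval(-2/3, 5/9))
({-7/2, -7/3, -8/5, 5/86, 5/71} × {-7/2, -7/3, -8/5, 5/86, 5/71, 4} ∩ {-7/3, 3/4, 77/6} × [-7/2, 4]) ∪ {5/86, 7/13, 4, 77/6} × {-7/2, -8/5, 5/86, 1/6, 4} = ({-7/3} × {-7/2, -7/3, -8/5, 5/86, 5/71, 4}) ∪ ({5/86, 7/13, 4, 77/6} × {-7/2, -8/5, 5/86, 1/6, 4})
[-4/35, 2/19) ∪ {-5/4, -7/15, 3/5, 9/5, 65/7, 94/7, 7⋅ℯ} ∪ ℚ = ℚ ∪ [-4/35, 2/19] ∪ {7⋅ℯ}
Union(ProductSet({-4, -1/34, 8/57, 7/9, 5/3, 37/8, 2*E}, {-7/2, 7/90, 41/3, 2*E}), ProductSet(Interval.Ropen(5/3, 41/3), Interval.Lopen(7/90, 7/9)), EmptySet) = Union(ProductSet({-4, -1/34, 8/57, 7/9, 5/3, 37/8, 2*E}, {-7/2, 7/90, 41/3, 2*E}), ProductSet(Interval.Ropen(5/3, 41/3), Interval.Lopen(7/90, 7/9)))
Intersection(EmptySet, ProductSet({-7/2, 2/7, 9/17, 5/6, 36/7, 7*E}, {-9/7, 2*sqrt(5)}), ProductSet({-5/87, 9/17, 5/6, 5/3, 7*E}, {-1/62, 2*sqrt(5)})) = EmptySet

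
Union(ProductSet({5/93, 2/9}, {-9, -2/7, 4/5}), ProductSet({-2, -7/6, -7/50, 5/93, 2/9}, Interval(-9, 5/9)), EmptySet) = Union(ProductSet({5/93, 2/9}, {-9, -2/7, 4/5}), ProductSet({-2, -7/6, -7/50, 5/93, 2/9}, Interval(-9, 5/9)))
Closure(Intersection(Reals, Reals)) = Reals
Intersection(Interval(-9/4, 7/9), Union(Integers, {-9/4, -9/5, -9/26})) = Union({-9/4, -9/5, -9/26}, Range(-2, 1, 1))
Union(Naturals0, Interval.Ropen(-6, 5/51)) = Union(Interval.Ropen(-6, 5/51), Naturals0)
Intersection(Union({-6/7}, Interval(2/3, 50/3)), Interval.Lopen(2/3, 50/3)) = Interval.Lopen(2/3, 50/3)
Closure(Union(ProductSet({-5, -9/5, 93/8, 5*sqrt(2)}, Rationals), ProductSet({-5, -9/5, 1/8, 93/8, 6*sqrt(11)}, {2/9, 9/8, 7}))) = Union(ProductSet({-5, -9/5, 93/8, 5*sqrt(2)}, Reals), ProductSet({-5, -9/5, 1/8, 93/8, 6*sqrt(11)}, {2/9, 9/8, 7}))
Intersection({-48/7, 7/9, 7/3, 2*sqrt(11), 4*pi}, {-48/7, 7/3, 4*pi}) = {-48/7, 7/3, 4*pi}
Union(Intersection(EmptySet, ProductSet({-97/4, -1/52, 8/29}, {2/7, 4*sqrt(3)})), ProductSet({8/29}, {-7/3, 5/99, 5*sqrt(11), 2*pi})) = ProductSet({8/29}, {-7/3, 5/99, 5*sqrt(11), 2*pi})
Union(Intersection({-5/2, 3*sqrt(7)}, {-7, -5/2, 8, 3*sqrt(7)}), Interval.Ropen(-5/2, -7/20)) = Union({3*sqrt(7)}, Interval.Ropen(-5/2, -7/20))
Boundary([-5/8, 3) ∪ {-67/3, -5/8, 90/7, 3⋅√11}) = {-67/3, -5/8, 3, 90/7, 3⋅√11}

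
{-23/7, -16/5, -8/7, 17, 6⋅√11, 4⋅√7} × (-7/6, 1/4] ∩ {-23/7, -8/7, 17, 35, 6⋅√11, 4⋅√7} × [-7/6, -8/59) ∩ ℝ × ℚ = {-23/7, -8/7, 17, 6⋅√11, 4⋅√7} × (ℚ ∩ (-7/6, -8/59))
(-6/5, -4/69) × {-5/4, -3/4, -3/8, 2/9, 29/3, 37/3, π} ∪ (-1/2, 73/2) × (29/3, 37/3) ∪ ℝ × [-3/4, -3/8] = (ℝ × [-3/4, -3/8]) ∪ ((-1/2, 73/2) × (29/3, 37/3)) ∪ ((-6/5, -4/69) × {-5/4, -3/4, -3/8, 2/9, 29/3, 37/3, π})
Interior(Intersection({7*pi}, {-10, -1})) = EmptySet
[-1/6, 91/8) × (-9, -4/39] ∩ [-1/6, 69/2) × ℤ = [-1/6, 91/8) × {-8, -7, …, -1}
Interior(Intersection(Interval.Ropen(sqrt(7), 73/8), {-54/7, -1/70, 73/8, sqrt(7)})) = EmptySet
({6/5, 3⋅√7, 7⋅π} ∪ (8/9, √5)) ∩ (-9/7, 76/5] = (8/9, √5) ∪ {3⋅√7}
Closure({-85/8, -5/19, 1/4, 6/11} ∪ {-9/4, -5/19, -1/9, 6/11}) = {-85/8, -9/4, -5/19, -1/9, 1/4, 6/11}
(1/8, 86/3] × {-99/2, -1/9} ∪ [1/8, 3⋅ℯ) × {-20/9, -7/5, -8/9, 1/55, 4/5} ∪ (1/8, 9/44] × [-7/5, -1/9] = ((1/8, 86/3] × {-99/2, -1/9}) ∪ ((1/8, 9/44] × [-7/5, -1/9]) ∪ ([1/8, 3⋅ℯ) × {-20/9, -7/5, -8/9, 1/55, 4/5})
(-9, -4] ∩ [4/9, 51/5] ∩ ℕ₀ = ∅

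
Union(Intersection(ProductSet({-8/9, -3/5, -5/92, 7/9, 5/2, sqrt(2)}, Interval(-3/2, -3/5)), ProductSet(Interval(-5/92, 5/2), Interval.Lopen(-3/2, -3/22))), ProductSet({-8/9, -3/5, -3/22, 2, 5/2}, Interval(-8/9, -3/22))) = Union(ProductSet({-5/92, 7/9, 5/2, sqrt(2)}, Interval.Lopen(-3/2, -3/5)), ProductSet({-8/9, -3/5, -3/22, 2, 5/2}, Interval(-8/9, -3/22)))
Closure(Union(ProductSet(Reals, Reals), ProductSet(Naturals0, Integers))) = ProductSet(Reals, Reals)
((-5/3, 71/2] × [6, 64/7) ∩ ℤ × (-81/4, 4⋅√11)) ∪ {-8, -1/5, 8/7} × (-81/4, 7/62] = ({-8, -1/5, 8/7} × (-81/4, 7/62]) ∪ ({-1, 0, …, 35} × [6, 64/7))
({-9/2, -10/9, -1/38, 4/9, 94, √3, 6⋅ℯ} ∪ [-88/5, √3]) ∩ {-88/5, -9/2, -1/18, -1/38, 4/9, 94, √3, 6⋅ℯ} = {-88/5, -9/2, -1/18, -1/38, 4/9, 94, √3, 6⋅ℯ}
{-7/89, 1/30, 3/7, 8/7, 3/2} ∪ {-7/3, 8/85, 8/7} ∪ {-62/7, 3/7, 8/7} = {-62/7, -7/3, -7/89, 1/30, 8/85, 3/7, 8/7, 3/2}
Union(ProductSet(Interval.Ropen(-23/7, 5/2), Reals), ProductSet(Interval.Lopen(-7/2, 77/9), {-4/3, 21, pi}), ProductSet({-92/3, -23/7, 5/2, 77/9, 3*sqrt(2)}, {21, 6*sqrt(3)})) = Union(ProductSet({-92/3, -23/7, 5/2, 77/9, 3*sqrt(2)}, {21, 6*sqrt(3)}), ProductSet(Interval.Lopen(-7/2, 77/9), {-4/3, 21, pi}), ProductSet(Interval.Ropen(-23/7, 5/2), Reals))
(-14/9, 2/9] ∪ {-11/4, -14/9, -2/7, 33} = {-11/4, 33} ∪ [-14/9, 2/9]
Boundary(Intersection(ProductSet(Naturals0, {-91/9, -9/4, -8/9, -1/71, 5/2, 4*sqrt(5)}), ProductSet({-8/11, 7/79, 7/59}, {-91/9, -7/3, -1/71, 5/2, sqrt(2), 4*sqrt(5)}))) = EmptySet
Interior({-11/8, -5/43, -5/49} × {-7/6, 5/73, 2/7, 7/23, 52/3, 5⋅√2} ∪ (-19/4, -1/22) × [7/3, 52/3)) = (-19/4, -1/22) × (7/3, 52/3)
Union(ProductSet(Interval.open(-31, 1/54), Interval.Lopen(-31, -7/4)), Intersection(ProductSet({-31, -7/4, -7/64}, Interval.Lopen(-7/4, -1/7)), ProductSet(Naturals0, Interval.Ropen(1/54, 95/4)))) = ProductSet(Interval.open(-31, 1/54), Interval.Lopen(-31, -7/4))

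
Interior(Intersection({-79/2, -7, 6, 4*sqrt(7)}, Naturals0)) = EmptySet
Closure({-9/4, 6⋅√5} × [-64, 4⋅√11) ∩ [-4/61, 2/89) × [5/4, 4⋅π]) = ∅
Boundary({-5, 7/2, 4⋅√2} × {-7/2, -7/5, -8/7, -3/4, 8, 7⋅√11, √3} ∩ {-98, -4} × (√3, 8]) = ∅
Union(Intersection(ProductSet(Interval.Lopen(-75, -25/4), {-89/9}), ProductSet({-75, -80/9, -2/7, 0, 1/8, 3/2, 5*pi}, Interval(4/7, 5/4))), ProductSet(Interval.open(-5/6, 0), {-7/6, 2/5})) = ProductSet(Interval.open(-5/6, 0), {-7/6, 2/5})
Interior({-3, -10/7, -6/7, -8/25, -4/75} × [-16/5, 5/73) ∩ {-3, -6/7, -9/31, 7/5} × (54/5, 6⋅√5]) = ∅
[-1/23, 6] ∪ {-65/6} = {-65/6} ∪ [-1/23, 6]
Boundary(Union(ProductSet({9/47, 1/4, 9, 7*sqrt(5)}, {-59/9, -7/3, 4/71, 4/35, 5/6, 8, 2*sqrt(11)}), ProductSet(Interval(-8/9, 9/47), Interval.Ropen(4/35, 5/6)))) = Union(ProductSet({-8/9, 9/47}, Interval(4/35, 5/6)), ProductSet({9/47, 1/4, 9, 7*sqrt(5)}, {-59/9, -7/3, 4/71, 4/35, 5/6, 8, 2*sqrt(11)}), ProductSet(Interval(-8/9, 9/47), {4/35, 5/6}))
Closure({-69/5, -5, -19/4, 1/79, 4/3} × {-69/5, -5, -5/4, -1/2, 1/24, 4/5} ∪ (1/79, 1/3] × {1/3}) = ([1/79, 1/3] × {1/3}) ∪ ({-69/5, -5, -19/4, 1/79, 4/3} × {-69/5, -5, -5/4, -1/2, 1/24, 4/5})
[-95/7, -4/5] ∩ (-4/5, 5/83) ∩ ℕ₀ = ∅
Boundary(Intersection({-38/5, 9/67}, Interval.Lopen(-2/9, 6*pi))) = {9/67}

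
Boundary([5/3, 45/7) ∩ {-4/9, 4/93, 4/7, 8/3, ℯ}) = {8/3, ℯ}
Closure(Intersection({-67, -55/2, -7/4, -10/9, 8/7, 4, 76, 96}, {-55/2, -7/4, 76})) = {-55/2, -7/4, 76}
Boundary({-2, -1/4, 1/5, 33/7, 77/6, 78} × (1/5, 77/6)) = {-2, -1/4, 1/5, 33/7, 77/6, 78} × [1/5, 77/6]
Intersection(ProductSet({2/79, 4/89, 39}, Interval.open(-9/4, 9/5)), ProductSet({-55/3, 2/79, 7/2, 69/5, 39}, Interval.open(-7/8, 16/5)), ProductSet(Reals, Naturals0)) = ProductSet({2/79, 39}, Range(0, 2, 1))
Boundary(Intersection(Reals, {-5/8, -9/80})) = {-5/8, -9/80}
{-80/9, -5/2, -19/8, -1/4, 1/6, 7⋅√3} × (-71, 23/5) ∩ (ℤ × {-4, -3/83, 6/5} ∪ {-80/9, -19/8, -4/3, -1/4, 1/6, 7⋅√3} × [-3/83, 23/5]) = {-80/9, -19/8, -1/4, 1/6, 7⋅√3} × [-3/83, 23/5)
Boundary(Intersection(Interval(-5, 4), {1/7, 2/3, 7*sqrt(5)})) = {1/7, 2/3}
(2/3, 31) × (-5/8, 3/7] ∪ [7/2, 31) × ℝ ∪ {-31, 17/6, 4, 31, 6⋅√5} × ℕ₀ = ([7/2, 31) × ℝ) ∪ ((2/3, 31) × (-5/8, 3/7]) ∪ ({-31, 17/6, 4, 31, 6⋅√5} × ℕ₀)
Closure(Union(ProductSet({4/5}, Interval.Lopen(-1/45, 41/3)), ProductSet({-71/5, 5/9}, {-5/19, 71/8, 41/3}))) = Union(ProductSet({4/5}, Interval(-1/45, 41/3)), ProductSet({-71/5, 5/9}, {-5/19, 71/8, 41/3}))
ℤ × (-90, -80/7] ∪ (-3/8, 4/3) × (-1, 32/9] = (ℤ × (-90, -80/7]) ∪ ((-3/8, 4/3) × (-1, 32/9])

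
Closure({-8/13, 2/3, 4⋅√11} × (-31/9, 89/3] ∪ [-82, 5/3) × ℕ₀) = ([-82, 5/3] × ℕ₀) ∪ ({-8/13, 2/3, 4⋅√11} × [-31/9, 89/3])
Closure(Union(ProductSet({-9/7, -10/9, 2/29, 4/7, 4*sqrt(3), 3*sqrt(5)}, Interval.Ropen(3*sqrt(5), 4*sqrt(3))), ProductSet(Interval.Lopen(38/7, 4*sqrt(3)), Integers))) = Union(ProductSet({-9/7, -10/9, 2/29, 4/7, 4*sqrt(3), 3*sqrt(5)}, Interval(3*sqrt(5), 4*sqrt(3))), ProductSet(Interval(38/7, 4*sqrt(3)), Integers))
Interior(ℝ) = ℝ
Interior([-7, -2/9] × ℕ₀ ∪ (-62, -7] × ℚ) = ∅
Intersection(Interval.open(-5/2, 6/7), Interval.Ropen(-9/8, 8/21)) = Interval.Ropen(-9/8, 8/21)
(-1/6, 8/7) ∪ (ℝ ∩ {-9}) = {-9} ∪ (-1/6, 8/7)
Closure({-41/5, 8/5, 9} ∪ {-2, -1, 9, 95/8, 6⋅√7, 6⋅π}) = {-41/5, -2, -1, 8/5, 9, 95/8, 6⋅√7, 6⋅π}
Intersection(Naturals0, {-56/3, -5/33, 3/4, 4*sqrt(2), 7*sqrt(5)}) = EmptySet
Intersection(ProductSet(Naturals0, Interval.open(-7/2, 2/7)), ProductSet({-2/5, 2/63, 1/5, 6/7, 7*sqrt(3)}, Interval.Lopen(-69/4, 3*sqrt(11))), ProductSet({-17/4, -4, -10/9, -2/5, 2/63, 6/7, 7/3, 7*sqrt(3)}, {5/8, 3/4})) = EmptySet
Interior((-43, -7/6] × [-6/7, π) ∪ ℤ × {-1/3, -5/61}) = ((-43, -7/6) \ ℤ \ (-43, -7/6) × (-6/7, π)) ∪ ((-43, -7/6) × ((-6/7, -1/3) ∪ (-1/3, -5/61) ∪ (-5/61, π))) ∪ (((ℤ \ ({-7/6} ∪ (ℤ \ (-43, -7/6)))) ∪ ({-42, -41, …, -2} \ ℤ \ (-43, -7/6))) × {-1/3, -5/61})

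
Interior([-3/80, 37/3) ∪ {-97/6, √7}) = (-3/80, 37/3)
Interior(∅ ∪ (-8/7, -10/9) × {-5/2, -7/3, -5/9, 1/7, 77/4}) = ∅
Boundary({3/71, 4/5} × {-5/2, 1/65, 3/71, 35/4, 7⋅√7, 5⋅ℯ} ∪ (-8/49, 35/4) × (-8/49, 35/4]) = ({-8/49, 35/4} × [-8/49, 35/4]) ∪ ([-8/49, 35/4] × {-8/49, 35/4}) ∪ ({3/71, 4/5} × {-5/2, 35/4, 7⋅√7, 5⋅ℯ})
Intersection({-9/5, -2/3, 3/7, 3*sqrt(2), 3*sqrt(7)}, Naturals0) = EmptySet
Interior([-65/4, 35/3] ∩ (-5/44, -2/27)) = (-5/44, -2/27)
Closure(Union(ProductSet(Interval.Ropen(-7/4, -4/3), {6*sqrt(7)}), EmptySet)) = ProductSet(Interval(-7/4, -4/3), {6*sqrt(7)})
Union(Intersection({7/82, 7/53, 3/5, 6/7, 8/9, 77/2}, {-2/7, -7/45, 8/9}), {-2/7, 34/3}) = {-2/7, 8/9, 34/3}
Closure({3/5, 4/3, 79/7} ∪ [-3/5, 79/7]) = [-3/5, 79/7]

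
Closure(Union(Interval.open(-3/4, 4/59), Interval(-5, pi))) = Interval(-5, pi)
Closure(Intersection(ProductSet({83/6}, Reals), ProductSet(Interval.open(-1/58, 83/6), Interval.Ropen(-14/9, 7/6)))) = EmptySet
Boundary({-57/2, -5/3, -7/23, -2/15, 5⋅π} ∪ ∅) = {-57/2, -5/3, -7/23, -2/15, 5⋅π}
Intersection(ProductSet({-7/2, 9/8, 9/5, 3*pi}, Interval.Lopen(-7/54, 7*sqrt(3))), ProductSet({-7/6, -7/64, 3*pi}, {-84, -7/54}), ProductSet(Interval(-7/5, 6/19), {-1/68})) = EmptySet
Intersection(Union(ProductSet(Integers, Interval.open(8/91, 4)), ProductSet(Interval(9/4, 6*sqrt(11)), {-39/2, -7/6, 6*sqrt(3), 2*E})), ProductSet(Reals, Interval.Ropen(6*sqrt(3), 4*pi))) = ProductSet(Interval(9/4, 6*sqrt(11)), {6*sqrt(3)})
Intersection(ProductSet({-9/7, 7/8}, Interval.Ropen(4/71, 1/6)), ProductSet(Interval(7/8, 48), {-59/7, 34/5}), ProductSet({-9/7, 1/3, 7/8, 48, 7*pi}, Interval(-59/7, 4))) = EmptySet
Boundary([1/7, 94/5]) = {1/7, 94/5}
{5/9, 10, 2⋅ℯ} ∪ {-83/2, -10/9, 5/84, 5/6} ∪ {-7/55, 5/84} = {-83/2, -10/9, -7/55, 5/84, 5/9, 5/6, 10, 2⋅ℯ}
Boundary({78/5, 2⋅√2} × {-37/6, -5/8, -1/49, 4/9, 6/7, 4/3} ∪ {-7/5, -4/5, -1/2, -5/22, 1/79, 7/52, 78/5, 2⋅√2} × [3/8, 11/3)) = ({78/5, 2⋅√2} × {-37/6, -5/8, -1/49, 4/9, 6/7, 4/3}) ∪ ({-7/5, -4/5, -1/2, -5/22, 1/79, 7/52, 78/5, 2⋅√2} × [3/8, 11/3])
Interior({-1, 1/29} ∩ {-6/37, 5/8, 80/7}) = ∅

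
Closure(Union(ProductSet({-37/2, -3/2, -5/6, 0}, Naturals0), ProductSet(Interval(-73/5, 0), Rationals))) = Union(ProductSet({-37/2, -3/2, -5/6, 0}, Naturals0), ProductSet(Interval(-73/5, 0), Reals))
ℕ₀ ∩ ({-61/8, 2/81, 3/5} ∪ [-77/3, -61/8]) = ∅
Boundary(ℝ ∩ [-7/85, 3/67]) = {-7/85, 3/67}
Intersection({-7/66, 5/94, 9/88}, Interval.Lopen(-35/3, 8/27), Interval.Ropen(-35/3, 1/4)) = {-7/66, 5/94, 9/88}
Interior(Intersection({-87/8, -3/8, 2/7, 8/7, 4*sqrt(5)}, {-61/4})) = EmptySet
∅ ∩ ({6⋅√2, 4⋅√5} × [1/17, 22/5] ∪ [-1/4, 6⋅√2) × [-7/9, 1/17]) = ∅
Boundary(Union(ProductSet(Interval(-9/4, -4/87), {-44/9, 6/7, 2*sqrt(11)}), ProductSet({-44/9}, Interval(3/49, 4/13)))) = Union(ProductSet({-44/9}, Interval(3/49, 4/13)), ProductSet(Interval(-9/4, -4/87), {-44/9, 6/7, 2*sqrt(11)}))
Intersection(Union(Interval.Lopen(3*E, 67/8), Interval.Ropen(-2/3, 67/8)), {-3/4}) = EmptySet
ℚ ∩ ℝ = ℚ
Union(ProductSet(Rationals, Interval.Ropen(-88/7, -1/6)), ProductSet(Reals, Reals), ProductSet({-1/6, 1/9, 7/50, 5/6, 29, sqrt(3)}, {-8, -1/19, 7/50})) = ProductSet(Reals, Reals)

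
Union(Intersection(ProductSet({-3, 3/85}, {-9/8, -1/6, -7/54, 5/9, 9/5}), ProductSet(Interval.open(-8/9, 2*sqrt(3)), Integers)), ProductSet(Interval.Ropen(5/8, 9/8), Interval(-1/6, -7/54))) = ProductSet(Interval.Ropen(5/8, 9/8), Interval(-1/6, -7/54))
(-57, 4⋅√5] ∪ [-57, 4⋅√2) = [-57, 4⋅√5]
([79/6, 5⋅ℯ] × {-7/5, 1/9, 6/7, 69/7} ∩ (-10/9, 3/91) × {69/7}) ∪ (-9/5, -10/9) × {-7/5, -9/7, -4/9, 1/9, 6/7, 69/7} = (-9/5, -10/9) × {-7/5, -9/7, -4/9, 1/9, 6/7, 69/7}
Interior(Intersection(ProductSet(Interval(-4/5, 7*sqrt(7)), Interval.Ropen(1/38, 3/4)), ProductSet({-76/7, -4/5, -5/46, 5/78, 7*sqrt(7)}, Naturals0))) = EmptySet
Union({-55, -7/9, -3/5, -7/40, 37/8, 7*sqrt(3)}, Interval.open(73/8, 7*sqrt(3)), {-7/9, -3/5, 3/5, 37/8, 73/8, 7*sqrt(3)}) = Union({-55, -7/9, -3/5, -7/40, 3/5, 37/8}, Interval(73/8, 7*sqrt(3)))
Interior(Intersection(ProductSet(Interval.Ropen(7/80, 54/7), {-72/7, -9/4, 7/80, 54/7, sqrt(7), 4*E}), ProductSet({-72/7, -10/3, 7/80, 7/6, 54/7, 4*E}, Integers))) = EmptySet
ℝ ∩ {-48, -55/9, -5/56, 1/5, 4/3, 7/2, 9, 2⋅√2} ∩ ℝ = {-48, -55/9, -5/56, 1/5, 4/3, 7/2, 9, 2⋅√2}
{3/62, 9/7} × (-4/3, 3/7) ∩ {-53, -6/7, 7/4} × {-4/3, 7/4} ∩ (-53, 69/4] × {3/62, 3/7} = ∅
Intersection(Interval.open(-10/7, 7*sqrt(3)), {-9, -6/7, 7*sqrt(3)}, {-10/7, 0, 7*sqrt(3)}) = EmptySet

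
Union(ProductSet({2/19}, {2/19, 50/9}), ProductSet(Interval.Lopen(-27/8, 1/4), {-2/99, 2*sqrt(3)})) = Union(ProductSet({2/19}, {2/19, 50/9}), ProductSet(Interval.Lopen(-27/8, 1/4), {-2/99, 2*sqrt(3)}))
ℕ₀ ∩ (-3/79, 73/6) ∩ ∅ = ∅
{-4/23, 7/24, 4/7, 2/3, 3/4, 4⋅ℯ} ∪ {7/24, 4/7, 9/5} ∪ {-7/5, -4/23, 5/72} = {-7/5, -4/23, 5/72, 7/24, 4/7, 2/3, 3/4, 9/5, 4⋅ℯ}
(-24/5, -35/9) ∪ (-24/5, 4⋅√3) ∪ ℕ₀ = (-24/5, 4⋅√3) ∪ ℕ₀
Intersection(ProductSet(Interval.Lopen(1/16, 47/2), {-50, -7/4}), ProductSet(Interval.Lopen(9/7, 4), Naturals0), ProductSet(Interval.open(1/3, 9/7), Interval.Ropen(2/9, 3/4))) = EmptySet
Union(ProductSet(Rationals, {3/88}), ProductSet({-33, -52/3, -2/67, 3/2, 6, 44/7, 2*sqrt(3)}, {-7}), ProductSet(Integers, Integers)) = Union(ProductSet({-33, -52/3, -2/67, 3/2, 6, 44/7, 2*sqrt(3)}, {-7}), ProductSet(Integers, Integers), ProductSet(Rationals, {3/88}))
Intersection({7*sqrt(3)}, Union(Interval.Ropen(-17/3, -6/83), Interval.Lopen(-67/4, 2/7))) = EmptySet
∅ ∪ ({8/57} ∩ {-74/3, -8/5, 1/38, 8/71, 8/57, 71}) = {8/57}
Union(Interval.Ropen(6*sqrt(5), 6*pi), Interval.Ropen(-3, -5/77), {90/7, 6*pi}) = Union({90/7}, Interval.Ropen(-3, -5/77), Interval(6*sqrt(5), 6*pi))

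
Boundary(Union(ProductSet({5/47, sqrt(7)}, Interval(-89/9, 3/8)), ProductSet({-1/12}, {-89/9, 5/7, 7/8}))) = Union(ProductSet({-1/12}, {-89/9, 5/7, 7/8}), ProductSet({5/47, sqrt(7)}, Interval(-89/9, 3/8)))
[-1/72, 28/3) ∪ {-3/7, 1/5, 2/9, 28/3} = {-3/7} ∪ [-1/72, 28/3]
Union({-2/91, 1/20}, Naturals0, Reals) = Reals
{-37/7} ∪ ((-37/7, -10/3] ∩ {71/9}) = {-37/7}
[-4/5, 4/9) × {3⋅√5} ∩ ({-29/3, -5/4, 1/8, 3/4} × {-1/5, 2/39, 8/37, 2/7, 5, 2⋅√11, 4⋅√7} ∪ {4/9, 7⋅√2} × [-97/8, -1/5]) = ∅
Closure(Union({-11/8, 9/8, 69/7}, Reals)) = Reals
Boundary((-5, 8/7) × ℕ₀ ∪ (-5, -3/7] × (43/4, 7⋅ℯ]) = (({-5} ∪ [-3/7, 8/7]) × ℕ₀) ∪ ({-5, -3/7} × [43/4, 7⋅ℯ]) ∪ ([-5, -3/7] × {43/4, 7⋅ℯ}) ∪ ([-5, 8/7] × ℕ₀ \ (43/4, 7⋅ℯ))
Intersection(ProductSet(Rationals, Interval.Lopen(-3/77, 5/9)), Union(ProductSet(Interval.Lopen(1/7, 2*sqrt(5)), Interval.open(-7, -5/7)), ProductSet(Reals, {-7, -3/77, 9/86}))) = ProductSet(Rationals, {9/86})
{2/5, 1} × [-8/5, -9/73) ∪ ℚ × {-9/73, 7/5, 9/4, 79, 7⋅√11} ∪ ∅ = ({2/5, 1} × [-8/5, -9/73)) ∪ (ℚ × {-9/73, 7/5, 9/4, 79, 7⋅√11})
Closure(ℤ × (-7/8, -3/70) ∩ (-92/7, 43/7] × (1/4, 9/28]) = ∅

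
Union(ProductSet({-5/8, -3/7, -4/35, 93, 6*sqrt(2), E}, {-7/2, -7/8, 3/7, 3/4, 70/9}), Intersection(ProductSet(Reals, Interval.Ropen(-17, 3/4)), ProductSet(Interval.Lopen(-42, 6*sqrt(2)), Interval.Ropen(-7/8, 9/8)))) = Union(ProductSet({-5/8, -3/7, -4/35, 93, 6*sqrt(2), E}, {-7/2, -7/8, 3/7, 3/4, 70/9}), ProductSet(Interval.Lopen(-42, 6*sqrt(2)), Interval.Ropen(-7/8, 3/4)))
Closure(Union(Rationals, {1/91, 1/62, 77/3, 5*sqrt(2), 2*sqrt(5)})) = Reals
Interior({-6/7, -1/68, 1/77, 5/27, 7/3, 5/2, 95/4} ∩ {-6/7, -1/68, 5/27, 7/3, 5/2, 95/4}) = ∅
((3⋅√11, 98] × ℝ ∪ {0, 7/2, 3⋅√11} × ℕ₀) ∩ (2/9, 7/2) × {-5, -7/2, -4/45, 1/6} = ∅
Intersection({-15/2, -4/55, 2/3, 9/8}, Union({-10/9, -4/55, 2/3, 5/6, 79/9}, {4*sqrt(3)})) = {-4/55, 2/3}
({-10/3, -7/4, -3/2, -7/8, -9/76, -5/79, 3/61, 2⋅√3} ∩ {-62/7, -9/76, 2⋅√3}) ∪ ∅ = {-9/76, 2⋅√3}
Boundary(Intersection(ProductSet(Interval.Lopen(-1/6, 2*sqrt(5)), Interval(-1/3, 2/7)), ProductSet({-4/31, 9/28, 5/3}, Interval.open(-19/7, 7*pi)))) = ProductSet({-4/31, 9/28, 5/3}, Interval(-1/3, 2/7))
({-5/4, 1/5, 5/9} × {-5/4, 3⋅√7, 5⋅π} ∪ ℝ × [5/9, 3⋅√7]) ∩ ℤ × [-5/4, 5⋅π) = ℤ × [5/9, 3⋅√7]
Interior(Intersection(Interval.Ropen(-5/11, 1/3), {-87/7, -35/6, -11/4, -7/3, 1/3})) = EmptySet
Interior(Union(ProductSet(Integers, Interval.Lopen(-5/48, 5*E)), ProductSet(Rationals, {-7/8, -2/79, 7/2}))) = EmptySet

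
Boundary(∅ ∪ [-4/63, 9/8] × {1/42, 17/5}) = [-4/63, 9/8] × {1/42, 17/5}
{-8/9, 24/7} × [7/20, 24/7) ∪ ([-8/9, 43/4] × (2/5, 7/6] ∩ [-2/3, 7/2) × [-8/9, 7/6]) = ({-8/9, 24/7} × [7/20, 24/7)) ∪ ([-2/3, 7/2) × (2/5, 7/6])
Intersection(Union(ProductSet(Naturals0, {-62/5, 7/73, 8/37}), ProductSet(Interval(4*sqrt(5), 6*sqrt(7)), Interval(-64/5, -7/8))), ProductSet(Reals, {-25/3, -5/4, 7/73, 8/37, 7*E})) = Union(ProductSet(Interval(4*sqrt(5), 6*sqrt(7)), {-25/3, -5/4}), ProductSet(Naturals0, {7/73, 8/37}))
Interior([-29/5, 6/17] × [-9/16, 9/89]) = (-29/5, 6/17) × (-9/16, 9/89)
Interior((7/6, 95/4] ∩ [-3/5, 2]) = (7/6, 2)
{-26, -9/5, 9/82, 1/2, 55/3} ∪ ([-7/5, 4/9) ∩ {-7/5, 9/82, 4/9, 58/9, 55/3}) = {-26, -9/5, -7/5, 9/82, 1/2, 55/3}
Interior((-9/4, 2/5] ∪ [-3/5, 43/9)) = (-9/4, 43/9)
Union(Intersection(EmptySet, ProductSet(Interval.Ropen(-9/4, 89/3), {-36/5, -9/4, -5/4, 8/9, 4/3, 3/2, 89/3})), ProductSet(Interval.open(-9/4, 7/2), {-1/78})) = ProductSet(Interval.open(-9/4, 7/2), {-1/78})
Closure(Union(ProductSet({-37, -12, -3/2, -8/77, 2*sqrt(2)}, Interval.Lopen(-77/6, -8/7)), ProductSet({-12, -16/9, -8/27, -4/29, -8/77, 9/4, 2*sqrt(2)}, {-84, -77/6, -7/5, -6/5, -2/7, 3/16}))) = Union(ProductSet({-37, -12, -3/2, -8/77, 2*sqrt(2)}, Interval(-77/6, -8/7)), ProductSet({-12, -16/9, -8/27, -4/29, -8/77, 9/4, 2*sqrt(2)}, {-84, -77/6, -7/5, -6/5, -2/7, 3/16}))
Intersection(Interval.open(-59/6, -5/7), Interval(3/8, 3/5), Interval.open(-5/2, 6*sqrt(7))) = EmptySet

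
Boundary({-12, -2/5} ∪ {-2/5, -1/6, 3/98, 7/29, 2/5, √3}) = {-12, -2/5, -1/6, 3/98, 7/29, 2/5, √3}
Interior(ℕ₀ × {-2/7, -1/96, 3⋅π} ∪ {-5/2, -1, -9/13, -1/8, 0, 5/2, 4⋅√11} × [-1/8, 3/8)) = ∅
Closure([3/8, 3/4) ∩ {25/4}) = ∅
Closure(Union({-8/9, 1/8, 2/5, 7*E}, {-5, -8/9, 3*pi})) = {-5, -8/9, 1/8, 2/5, 7*E, 3*pi}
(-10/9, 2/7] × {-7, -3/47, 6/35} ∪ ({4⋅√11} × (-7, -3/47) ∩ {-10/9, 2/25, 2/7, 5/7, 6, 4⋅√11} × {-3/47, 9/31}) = (-10/9, 2/7] × {-7, -3/47, 6/35}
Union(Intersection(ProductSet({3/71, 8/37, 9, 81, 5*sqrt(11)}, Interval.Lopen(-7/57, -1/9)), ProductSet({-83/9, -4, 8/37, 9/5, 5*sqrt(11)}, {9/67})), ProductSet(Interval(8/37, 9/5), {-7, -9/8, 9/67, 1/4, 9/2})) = ProductSet(Interval(8/37, 9/5), {-7, -9/8, 9/67, 1/4, 9/2})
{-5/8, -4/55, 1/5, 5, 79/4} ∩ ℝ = {-5/8, -4/55, 1/5, 5, 79/4}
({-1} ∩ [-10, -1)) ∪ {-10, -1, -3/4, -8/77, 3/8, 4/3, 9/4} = {-10, -1, -3/4, -8/77, 3/8, 4/3, 9/4}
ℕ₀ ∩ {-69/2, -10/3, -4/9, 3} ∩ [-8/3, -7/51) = ∅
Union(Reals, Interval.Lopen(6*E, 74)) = Interval(-oo, oo)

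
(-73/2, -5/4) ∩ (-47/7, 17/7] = (-47/7, -5/4)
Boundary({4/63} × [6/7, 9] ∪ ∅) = {4/63} × [6/7, 9]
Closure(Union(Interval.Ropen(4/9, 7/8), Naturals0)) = Union(Complement(Naturals0, Interval.open(4/9, 7/8)), Interval(4/9, 7/8), Naturals0)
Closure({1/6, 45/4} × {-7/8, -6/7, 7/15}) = {1/6, 45/4} × {-7/8, -6/7, 7/15}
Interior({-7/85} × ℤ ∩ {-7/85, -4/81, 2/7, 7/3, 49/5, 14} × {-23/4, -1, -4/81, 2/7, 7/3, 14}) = ∅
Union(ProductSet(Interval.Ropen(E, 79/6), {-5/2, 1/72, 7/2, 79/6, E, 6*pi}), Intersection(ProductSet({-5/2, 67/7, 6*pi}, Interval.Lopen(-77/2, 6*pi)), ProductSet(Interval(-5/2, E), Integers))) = Union(ProductSet({-5/2}, Range(-38, 19, 1)), ProductSet(Interval.Ropen(E, 79/6), {-5/2, 1/72, 7/2, 79/6, E, 6*pi}))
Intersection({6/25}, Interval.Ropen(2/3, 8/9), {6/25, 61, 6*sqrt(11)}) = EmptySet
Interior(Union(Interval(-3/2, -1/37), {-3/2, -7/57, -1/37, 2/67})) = Interval.open(-3/2, -1/37)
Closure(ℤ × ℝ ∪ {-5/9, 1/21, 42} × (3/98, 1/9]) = (ℤ × ℝ) ∪ ({-5/9, 1/21, 42} × [3/98, 1/9])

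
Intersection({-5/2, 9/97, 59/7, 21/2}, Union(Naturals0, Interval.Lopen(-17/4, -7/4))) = {-5/2}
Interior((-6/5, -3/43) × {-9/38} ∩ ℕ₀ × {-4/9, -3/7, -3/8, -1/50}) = ∅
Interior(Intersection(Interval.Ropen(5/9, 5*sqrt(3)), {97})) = EmptySet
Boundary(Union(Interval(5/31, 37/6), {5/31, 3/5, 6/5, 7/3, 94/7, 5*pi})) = {5/31, 37/6, 94/7, 5*pi}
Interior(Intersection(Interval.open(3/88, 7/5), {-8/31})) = EmptySet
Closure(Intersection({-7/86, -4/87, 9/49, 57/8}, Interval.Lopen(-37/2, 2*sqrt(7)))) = {-7/86, -4/87, 9/49}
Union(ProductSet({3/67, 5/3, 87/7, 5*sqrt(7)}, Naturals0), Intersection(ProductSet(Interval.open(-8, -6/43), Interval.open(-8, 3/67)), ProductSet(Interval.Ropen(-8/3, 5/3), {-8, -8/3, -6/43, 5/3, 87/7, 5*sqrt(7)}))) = Union(ProductSet({3/67, 5/3, 87/7, 5*sqrt(7)}, Naturals0), ProductSet(Interval.Ropen(-8/3, -6/43), {-8/3, -6/43}))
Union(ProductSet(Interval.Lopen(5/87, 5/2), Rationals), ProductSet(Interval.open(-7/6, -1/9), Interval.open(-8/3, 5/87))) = Union(ProductSet(Interval.open(-7/6, -1/9), Interval.open(-8/3, 5/87)), ProductSet(Interval.Lopen(5/87, 5/2), Rationals))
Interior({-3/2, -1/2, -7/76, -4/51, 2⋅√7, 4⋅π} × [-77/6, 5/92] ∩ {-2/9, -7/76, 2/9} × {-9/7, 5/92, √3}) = ∅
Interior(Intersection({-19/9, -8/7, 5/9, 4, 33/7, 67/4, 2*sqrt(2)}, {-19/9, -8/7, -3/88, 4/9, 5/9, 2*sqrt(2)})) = EmptySet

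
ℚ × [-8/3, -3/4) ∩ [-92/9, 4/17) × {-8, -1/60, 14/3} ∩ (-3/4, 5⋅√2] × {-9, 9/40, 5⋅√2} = ∅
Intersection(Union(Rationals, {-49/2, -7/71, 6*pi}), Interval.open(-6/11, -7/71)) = Intersection(Interval.open(-6/11, -7/71), Rationals)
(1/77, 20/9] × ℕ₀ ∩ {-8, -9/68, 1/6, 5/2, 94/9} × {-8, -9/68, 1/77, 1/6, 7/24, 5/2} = ∅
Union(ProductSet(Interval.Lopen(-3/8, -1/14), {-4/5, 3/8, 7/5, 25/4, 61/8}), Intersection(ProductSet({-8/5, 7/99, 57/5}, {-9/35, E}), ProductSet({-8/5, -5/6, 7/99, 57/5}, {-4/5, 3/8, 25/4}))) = ProductSet(Interval.Lopen(-3/8, -1/14), {-4/5, 3/8, 7/5, 25/4, 61/8})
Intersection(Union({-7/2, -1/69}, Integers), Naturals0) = Naturals0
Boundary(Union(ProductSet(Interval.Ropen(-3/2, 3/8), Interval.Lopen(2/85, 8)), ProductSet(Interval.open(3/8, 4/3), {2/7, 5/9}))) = Union(ProductSet({-3/2, 3/8}, Interval(2/85, 8)), ProductSet(Interval(-3/2, 3/8), {2/85, 8}), ProductSet(Interval(3/8, 4/3), {2/7, 5/9}))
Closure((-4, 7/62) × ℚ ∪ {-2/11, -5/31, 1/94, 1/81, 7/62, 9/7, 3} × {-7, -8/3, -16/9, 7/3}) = ([-4, 7/62] × ℝ) ∪ ({-2/11, -5/31, 1/94, 1/81, 7/62, 9/7, 3} × {-7, -8/3, -16/9, 7/3})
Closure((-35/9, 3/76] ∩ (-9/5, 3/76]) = [-9/5, 3/76]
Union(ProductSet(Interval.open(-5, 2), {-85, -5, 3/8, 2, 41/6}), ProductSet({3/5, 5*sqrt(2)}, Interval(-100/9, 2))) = Union(ProductSet({3/5, 5*sqrt(2)}, Interval(-100/9, 2)), ProductSet(Interval.open(-5, 2), {-85, -5, 3/8, 2, 41/6}))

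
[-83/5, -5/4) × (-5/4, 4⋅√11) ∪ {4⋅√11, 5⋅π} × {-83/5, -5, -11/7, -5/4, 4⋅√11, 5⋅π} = ([-83/5, -5/4) × (-5/4, 4⋅√11)) ∪ ({4⋅√11, 5⋅π} × {-83/5, -5, -11/7, -5/4, 4⋅√11, 5⋅π})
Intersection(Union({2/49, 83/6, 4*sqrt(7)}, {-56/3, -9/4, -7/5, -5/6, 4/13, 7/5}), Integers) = EmptySet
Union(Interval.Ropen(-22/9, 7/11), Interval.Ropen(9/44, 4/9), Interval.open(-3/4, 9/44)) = Interval.Ropen(-22/9, 7/11)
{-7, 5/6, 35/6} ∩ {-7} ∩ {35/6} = ∅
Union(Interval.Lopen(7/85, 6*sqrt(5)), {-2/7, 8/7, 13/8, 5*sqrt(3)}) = Union({-2/7}, Interval.Lopen(7/85, 6*sqrt(5)))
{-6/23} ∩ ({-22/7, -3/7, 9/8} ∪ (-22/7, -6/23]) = {-6/23}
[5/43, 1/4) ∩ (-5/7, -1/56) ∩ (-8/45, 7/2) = ∅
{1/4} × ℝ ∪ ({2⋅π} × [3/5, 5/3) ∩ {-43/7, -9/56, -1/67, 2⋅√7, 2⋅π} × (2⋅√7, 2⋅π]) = {1/4} × ℝ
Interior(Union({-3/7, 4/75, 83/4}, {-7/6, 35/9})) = EmptySet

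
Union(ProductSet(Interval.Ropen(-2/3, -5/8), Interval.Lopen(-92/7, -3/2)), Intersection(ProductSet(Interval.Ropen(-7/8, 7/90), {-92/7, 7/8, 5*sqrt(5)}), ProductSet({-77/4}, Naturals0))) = ProductSet(Interval.Ropen(-2/3, -5/8), Interval.Lopen(-92/7, -3/2))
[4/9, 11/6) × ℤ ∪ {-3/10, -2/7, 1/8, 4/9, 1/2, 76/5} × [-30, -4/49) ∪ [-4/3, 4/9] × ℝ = ([-4/3, 4/9] × ℝ) ∪ ([4/9, 11/6) × ℤ) ∪ ({-3/10, -2/7, 1/8, 4/9, 1/2, 76/5} × [-30, -4/49))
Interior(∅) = ∅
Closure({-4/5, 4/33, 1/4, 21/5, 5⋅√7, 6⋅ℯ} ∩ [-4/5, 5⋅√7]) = {-4/5, 4/33, 1/4, 21/5, 5⋅√7}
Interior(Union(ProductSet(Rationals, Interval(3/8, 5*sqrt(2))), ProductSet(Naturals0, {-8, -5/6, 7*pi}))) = EmptySet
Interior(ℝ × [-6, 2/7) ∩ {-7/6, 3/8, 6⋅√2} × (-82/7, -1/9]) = ∅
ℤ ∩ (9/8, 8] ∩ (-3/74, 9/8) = ∅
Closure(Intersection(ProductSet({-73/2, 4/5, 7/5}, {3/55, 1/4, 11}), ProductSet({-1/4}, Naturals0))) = EmptySet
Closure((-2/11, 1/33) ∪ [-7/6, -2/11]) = [-7/6, 1/33]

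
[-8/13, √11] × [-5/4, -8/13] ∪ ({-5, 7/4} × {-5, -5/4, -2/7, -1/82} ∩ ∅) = [-8/13, √11] × [-5/4, -8/13]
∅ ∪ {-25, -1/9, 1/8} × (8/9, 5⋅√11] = {-25, -1/9, 1/8} × (8/9, 5⋅√11]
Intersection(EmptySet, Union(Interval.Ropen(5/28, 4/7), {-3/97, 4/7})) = EmptySet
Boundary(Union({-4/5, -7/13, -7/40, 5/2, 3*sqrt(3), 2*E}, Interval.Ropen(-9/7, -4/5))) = {-9/7, -4/5, -7/13, -7/40, 5/2, 3*sqrt(3), 2*E}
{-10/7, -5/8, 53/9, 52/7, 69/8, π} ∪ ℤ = ℤ ∪ {-10/7, -5/8, 53/9, 52/7, 69/8, π}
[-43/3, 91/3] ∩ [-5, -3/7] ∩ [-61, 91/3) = [-5, -3/7]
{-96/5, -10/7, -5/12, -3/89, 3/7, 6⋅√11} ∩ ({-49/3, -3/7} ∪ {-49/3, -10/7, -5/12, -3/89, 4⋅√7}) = {-10/7, -5/12, -3/89}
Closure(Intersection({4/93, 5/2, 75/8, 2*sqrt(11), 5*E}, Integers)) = EmptySet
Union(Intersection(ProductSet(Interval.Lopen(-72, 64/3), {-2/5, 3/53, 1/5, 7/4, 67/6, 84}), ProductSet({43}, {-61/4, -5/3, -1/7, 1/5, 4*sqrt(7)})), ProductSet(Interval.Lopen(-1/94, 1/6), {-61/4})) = ProductSet(Interval.Lopen(-1/94, 1/6), {-61/4})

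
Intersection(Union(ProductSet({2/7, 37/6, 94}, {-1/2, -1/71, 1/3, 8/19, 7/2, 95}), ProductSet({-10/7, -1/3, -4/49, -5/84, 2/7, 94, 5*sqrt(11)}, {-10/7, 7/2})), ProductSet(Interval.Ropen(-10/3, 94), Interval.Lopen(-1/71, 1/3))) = ProductSet({2/7, 37/6}, {1/3})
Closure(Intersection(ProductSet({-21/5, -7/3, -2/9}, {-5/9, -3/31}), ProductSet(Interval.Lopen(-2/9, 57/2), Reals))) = EmptySet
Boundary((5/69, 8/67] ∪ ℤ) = {5/69, 8/67} ∪ (ℤ \ (5/69, 8/67))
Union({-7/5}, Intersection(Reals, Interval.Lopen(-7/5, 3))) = Interval(-7/5, 3)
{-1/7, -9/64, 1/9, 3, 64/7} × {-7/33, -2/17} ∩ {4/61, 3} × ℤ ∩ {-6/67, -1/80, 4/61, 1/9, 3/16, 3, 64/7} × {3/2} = ∅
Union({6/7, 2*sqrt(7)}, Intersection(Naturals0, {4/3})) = {6/7, 2*sqrt(7)}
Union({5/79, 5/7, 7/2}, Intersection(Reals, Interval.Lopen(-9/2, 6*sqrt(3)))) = Interval.Lopen(-9/2, 6*sqrt(3))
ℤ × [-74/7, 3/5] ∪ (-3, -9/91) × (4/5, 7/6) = (ℤ × [-74/7, 3/5]) ∪ ((-3, -9/91) × (4/5, 7/6))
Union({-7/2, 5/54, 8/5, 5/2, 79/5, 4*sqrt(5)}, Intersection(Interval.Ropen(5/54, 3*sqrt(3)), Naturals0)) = Union({-7/2, 5/54, 8/5, 5/2, 79/5, 4*sqrt(5)}, Range(1, 6, 1))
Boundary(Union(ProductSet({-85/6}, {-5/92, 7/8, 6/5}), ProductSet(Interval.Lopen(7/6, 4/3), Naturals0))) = Union(ProductSet({-85/6}, {-5/92, 7/8, 6/5}), ProductSet(Interval(7/6, 4/3), Naturals0))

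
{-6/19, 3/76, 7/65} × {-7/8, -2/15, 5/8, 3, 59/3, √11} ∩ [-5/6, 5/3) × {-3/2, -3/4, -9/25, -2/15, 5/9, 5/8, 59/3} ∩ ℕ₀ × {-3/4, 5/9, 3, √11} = ∅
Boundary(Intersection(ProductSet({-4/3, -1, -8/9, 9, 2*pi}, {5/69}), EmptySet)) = EmptySet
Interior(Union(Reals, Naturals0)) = Reals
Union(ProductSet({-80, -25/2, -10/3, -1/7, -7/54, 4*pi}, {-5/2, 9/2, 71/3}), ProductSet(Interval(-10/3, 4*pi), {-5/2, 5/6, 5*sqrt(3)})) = Union(ProductSet({-80, -25/2, -10/3, -1/7, -7/54, 4*pi}, {-5/2, 9/2, 71/3}), ProductSet(Interval(-10/3, 4*pi), {-5/2, 5/6, 5*sqrt(3)}))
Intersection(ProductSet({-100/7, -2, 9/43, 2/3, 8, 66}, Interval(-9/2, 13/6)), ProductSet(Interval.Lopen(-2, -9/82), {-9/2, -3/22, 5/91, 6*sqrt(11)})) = EmptySet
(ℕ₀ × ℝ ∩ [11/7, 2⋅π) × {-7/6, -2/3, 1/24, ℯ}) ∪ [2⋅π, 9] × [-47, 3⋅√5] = ({2, 3, …, 6} × {-7/6, -2/3, 1/24, ℯ}) ∪ ([2⋅π, 9] × [-47, 3⋅√5])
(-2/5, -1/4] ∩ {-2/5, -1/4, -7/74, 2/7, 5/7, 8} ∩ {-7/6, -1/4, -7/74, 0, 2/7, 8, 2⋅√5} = {-1/4}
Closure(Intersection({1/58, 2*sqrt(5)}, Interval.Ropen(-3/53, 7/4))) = {1/58}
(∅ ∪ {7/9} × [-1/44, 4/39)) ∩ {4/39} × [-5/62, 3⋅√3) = ∅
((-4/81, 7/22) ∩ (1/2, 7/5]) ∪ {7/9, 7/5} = {7/9, 7/5}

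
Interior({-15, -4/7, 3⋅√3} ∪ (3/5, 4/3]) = (3/5, 4/3)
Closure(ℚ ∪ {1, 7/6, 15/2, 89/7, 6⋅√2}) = ℝ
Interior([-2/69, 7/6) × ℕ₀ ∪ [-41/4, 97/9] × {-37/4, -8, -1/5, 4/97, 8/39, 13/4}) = ∅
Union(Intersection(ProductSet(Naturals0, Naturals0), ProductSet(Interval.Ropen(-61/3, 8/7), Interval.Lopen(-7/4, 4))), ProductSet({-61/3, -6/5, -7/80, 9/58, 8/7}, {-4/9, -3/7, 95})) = Union(ProductSet({-61/3, -6/5, -7/80, 9/58, 8/7}, {-4/9, -3/7, 95}), ProductSet(Range(0, 2, 1), Range(0, 5, 1)))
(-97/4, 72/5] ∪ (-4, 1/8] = (-97/4, 72/5]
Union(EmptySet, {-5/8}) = {-5/8}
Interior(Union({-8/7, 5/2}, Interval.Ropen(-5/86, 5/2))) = Interval.open(-5/86, 5/2)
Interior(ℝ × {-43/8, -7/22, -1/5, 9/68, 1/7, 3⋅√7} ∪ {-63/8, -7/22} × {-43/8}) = ∅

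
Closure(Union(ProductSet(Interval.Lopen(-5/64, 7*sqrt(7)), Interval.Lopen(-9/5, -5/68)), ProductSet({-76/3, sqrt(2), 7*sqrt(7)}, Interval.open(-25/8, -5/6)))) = Union(ProductSet({-76/3, 7*sqrt(7)}, Interval(-25/8, -5/6)), ProductSet({-5/64, 7*sqrt(7)}, Interval(-9/5, -5/68)), ProductSet({-76/3, sqrt(2), 7*sqrt(7)}, Interval.Ropen(-25/8, -5/6)), ProductSet(Interval(-5/64, 7*sqrt(7)), {-9/5, -5/68}), ProductSet(Interval.Lopen(-5/64, 7*sqrt(7)), Interval.Lopen(-9/5, -5/68)))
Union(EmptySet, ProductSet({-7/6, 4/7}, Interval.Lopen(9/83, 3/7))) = ProductSet({-7/6, 4/7}, Interval.Lopen(9/83, 3/7))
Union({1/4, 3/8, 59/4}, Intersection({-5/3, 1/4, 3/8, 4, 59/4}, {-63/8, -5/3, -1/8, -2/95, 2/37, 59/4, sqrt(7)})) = {-5/3, 1/4, 3/8, 59/4}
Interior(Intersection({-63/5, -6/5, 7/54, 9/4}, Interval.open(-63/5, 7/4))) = EmptySet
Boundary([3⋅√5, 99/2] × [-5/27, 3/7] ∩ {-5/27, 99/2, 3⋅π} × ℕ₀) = {99/2, 3⋅π} × {0}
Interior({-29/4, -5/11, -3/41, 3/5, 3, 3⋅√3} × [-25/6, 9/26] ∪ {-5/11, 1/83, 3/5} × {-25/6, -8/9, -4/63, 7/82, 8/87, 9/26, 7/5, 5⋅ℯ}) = ∅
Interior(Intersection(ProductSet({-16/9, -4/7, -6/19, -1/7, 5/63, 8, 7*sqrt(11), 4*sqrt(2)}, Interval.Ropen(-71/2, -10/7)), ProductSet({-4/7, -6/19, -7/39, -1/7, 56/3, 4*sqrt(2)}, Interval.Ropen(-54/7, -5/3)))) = EmptySet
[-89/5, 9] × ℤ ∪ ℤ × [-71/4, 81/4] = (ℤ × [-71/4, 81/4]) ∪ ([-89/5, 9] × ℤ)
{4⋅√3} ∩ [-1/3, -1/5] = ∅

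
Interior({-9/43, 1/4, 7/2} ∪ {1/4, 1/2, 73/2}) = ∅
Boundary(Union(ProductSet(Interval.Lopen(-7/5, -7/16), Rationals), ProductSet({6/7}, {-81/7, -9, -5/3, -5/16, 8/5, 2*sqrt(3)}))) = Union(ProductSet({6/7}, {-81/7, -9, -5/3, -5/16, 8/5, 2*sqrt(3)}), ProductSet(Interval(-7/5, -7/16), Reals))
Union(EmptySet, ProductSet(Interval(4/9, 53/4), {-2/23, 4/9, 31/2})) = ProductSet(Interval(4/9, 53/4), {-2/23, 4/9, 31/2})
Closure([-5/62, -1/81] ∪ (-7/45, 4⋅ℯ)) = [-7/45, 4⋅ℯ]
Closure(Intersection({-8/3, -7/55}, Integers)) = EmptySet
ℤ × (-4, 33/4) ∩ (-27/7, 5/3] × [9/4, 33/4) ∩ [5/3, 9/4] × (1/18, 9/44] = ∅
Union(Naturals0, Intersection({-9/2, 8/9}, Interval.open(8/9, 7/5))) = Naturals0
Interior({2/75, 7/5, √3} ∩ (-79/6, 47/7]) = ∅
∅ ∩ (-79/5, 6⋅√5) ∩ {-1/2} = ∅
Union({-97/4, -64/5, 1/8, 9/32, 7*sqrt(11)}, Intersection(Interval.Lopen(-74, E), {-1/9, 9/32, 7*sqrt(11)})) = {-97/4, -64/5, -1/9, 1/8, 9/32, 7*sqrt(11)}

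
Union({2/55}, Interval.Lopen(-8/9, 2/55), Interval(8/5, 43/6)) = Union(Interval.Lopen(-8/9, 2/55), Interval(8/5, 43/6))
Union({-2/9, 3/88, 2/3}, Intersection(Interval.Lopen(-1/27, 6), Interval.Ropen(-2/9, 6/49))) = Union({-2/9, 2/3}, Interval.open(-1/27, 6/49))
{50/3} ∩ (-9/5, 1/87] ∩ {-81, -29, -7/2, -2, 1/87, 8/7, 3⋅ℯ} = ∅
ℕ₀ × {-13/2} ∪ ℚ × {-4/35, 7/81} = (ℕ₀ × {-13/2}) ∪ (ℚ × {-4/35, 7/81})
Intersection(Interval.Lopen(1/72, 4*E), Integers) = Range(1, 11, 1)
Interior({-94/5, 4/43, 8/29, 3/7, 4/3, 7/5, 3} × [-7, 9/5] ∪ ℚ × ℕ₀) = ∅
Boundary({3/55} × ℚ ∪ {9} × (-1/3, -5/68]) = ({3/55} × ℝ) ∪ ({9} × [-1/3, -5/68])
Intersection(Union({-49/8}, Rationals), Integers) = Integers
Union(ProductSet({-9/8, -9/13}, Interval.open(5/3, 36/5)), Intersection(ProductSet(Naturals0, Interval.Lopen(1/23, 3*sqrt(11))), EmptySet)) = ProductSet({-9/8, -9/13}, Interval.open(5/3, 36/5))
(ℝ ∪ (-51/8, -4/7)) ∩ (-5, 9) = (-5, 9)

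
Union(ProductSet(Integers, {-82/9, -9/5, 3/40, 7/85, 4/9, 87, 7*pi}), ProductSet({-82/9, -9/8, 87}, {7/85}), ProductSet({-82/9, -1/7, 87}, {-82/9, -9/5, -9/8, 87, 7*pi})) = Union(ProductSet({-82/9, -9/8, 87}, {7/85}), ProductSet({-82/9, -1/7, 87}, {-82/9, -9/5, -9/8, 87, 7*pi}), ProductSet(Integers, {-82/9, -9/5, 3/40, 7/85, 4/9, 87, 7*pi}))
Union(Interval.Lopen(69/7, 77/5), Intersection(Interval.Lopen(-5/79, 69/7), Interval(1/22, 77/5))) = Interval(1/22, 77/5)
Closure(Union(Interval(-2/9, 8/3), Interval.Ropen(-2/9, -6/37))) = Interval(-2/9, 8/3)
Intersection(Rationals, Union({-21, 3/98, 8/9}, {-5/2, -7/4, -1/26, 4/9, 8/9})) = {-21, -5/2, -7/4, -1/26, 3/98, 4/9, 8/9}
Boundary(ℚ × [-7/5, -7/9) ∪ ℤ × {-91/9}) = (ℤ × {-91/9}) ∪ (ℝ × [-7/5, -7/9])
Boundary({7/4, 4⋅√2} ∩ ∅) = ∅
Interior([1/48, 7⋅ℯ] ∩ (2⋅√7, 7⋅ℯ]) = (2⋅√7, 7⋅ℯ)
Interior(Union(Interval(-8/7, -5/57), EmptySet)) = Interval.open(-8/7, -5/57)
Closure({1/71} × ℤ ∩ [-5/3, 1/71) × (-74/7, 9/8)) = ∅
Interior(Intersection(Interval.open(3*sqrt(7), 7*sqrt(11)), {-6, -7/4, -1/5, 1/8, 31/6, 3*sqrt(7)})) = EmptySet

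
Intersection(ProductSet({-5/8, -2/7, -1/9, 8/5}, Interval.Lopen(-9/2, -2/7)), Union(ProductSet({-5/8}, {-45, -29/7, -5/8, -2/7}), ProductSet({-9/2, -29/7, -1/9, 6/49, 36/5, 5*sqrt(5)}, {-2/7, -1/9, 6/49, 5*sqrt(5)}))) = Union(ProductSet({-5/8}, {-29/7, -5/8, -2/7}), ProductSet({-1/9}, {-2/7}))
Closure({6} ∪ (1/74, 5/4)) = [1/74, 5/4] ∪ {6}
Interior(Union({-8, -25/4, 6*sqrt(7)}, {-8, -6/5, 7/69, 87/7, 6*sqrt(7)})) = EmptySet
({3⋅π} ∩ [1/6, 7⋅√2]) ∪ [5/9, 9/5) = [5/9, 9/5) ∪ {3⋅π}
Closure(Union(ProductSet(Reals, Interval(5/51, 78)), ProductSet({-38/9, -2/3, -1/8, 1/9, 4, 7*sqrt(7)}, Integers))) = Union(ProductSet({-38/9, -2/3, -1/8, 1/9, 4, 7*sqrt(7)}, Integers), ProductSet(Reals, Interval(5/51, 78)))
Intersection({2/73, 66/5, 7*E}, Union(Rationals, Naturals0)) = {2/73, 66/5}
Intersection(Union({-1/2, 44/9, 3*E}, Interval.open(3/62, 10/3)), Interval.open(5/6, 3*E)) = Union({44/9}, Interval.open(5/6, 10/3))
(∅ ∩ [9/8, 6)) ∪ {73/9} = {73/9}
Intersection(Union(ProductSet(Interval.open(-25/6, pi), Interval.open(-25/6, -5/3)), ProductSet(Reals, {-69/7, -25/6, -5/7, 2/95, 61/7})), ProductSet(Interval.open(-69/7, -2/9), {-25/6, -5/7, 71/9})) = ProductSet(Interval.open(-69/7, -2/9), {-25/6, -5/7})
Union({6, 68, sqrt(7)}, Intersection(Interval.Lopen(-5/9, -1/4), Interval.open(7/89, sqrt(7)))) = {6, 68, sqrt(7)}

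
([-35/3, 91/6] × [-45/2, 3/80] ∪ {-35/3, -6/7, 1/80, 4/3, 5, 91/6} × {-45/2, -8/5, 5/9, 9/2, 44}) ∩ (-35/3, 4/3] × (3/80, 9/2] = {-6/7, 1/80, 4/3} × {5/9, 9/2}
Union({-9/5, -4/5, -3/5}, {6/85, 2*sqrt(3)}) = {-9/5, -4/5, -3/5, 6/85, 2*sqrt(3)}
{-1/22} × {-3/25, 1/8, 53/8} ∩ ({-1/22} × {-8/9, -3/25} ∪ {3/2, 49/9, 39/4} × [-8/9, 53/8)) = {-1/22} × {-3/25}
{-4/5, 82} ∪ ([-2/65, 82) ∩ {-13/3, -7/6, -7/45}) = {-4/5, 82}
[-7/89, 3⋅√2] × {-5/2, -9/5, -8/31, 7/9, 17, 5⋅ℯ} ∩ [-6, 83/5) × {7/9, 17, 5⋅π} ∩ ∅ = ∅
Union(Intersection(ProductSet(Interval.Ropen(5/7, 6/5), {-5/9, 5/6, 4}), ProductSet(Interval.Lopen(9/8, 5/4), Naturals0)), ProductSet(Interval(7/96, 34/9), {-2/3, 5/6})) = Union(ProductSet(Interval(7/96, 34/9), {-2/3, 5/6}), ProductSet(Interval.open(9/8, 6/5), {4}))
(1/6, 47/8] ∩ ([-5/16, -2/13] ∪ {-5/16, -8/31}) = ∅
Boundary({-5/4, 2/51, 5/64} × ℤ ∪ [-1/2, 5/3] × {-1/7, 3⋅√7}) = ({-5/4, 2/51, 5/64} × ℤ) ∪ ([-1/2, 5/3] × {-1/7, 3⋅√7})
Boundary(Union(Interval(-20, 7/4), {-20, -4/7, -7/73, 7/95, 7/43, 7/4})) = {-20, 7/4}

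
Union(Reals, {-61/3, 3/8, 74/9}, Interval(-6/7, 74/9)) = Interval(-oo, oo)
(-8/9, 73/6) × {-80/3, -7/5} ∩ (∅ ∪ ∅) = ∅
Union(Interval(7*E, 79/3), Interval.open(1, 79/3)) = Interval.Lopen(1, 79/3)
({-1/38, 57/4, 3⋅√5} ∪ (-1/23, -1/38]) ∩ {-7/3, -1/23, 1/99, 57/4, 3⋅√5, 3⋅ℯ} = {57/4, 3⋅√5}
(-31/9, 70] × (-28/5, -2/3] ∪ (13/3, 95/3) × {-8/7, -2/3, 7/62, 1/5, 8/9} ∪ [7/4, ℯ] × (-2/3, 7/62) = ((-31/9, 70] × (-28/5, -2/3]) ∪ ([7/4, ℯ] × (-2/3, 7/62)) ∪ ((13/3, 95/3) × {-8/7, -2/3, 7/62, 1/5, 8/9})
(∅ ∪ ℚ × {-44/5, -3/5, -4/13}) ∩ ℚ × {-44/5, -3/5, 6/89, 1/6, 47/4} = ℚ × {-44/5, -3/5}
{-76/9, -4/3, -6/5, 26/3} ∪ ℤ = ℤ ∪ {-76/9, -4/3, -6/5, 26/3}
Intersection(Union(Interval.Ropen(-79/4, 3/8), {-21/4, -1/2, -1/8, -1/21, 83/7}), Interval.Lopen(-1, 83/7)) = Union({83/7}, Interval.open(-1, 3/8))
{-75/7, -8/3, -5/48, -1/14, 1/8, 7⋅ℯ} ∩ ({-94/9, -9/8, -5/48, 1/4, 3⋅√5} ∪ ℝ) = {-75/7, -8/3, -5/48, -1/14, 1/8, 7⋅ℯ}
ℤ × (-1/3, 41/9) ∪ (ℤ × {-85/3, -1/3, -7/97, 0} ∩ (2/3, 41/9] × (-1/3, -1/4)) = ℤ × (-1/3, 41/9)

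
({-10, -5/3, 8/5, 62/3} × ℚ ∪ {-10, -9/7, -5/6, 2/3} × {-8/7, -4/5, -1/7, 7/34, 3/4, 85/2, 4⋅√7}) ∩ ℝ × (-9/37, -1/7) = {-10, -5/3, 8/5, 62/3} × (ℚ ∩ (-9/37, -1/7))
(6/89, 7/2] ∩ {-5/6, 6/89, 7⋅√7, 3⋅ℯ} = ∅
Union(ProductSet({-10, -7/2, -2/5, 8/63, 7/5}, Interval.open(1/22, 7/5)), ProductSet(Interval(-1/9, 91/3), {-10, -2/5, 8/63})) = Union(ProductSet({-10, -7/2, -2/5, 8/63, 7/5}, Interval.open(1/22, 7/5)), ProductSet(Interval(-1/9, 91/3), {-10, -2/5, 8/63}))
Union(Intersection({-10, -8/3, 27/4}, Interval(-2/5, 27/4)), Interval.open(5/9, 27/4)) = Interval.Lopen(5/9, 27/4)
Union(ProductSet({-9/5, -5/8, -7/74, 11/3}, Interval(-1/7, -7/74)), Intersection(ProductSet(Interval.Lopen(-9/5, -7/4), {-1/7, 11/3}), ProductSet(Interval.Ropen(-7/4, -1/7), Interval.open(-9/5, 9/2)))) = Union(ProductSet({-7/4}, {-1/7, 11/3}), ProductSet({-9/5, -5/8, -7/74, 11/3}, Interval(-1/7, -7/74)))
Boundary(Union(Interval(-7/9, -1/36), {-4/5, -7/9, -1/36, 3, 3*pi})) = {-4/5, -7/9, -1/36, 3, 3*pi}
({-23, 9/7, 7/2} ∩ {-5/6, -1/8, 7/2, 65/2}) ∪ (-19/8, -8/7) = (-19/8, -8/7) ∪ {7/2}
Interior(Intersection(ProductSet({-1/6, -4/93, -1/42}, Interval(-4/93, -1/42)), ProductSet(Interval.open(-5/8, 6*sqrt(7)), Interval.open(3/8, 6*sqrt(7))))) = EmptySet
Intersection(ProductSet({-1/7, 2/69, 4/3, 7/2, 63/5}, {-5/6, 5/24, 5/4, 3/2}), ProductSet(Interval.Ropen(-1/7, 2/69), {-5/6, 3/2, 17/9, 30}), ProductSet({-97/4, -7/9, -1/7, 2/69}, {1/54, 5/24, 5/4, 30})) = EmptySet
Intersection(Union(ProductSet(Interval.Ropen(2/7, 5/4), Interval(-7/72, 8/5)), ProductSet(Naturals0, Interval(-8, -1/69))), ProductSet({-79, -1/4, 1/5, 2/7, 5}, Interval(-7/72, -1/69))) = ProductSet({2/7, 5}, Interval(-7/72, -1/69))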